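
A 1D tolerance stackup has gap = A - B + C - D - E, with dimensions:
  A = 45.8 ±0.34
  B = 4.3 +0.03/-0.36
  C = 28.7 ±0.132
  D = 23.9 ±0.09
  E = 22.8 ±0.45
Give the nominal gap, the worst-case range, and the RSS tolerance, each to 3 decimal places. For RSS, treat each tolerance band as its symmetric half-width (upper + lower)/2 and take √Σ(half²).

nominal=23.500 wc=[22.458,24.872] rss=0.618

Stack each dimension's contribution:
  +A: nom +45.800 → Σnom=45.800; wc +0.340/-0.340 → slack +0.340/-0.340; half-tol=0.340, Σhalf²=0.115600
  -B: nom -4.300 → Σnom=41.500; wc +0.360/-0.030 → slack +0.700/-0.370; half-tol=0.195, Σhalf²=0.153625
  +C: nom +28.700 → Σnom=70.200; wc +0.132/-0.132 → slack +0.832/-0.502; half-tol=0.132, Σhalf²=0.171049
  -D: nom -23.900 → Σnom=46.300; wc +0.090/-0.090 → slack +0.922/-0.592; half-tol=0.090, Σhalf²=0.179149
  -E: nom -22.800 → Σnom=23.500; wc +0.450/-0.450 → slack +1.372/-1.042; half-tol=0.450, Σhalf²=0.381649
Nominal = 23.500. Worst-case = [23.500 - 1.042, 23.500 + 1.372] = [22.458, 24.872]. RSS = √0.381649 = 0.618.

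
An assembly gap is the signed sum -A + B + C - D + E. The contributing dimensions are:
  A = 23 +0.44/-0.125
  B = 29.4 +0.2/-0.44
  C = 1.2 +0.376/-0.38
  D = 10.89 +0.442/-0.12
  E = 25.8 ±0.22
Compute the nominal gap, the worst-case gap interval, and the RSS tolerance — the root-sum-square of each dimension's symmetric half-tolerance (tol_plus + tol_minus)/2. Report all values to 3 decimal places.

nominal=22.510 wc=[20.588,23.551] rss=0.673

Stack each dimension's contribution:
  -A: nom -23.000 → Σnom=-23.000; wc +0.125/-0.440 → slack +0.125/-0.440; half-tol=0.282, Σhalf²=0.079806
  +B: nom +29.400 → Σnom=6.400; wc +0.200/-0.440 → slack +0.325/-0.880; half-tol=0.320, Σhalf²=0.182206
  +C: nom +1.200 → Σnom=7.600; wc +0.376/-0.380 → slack +0.701/-1.260; half-tol=0.378, Σhalf²=0.325090
  -D: nom -10.890 → Σnom=-3.290; wc +0.120/-0.442 → slack +0.821/-1.702; half-tol=0.281, Σhalf²=0.404051
  +E: nom +25.800 → Σnom=22.510; wc +0.220/-0.220 → slack +1.041/-1.922; half-tol=0.220, Σhalf²=0.452451
Nominal = 22.510. Worst-case = [22.510 - 1.922, 22.510 + 1.041] = [20.588, 23.551]. RSS = √0.452451 = 0.673.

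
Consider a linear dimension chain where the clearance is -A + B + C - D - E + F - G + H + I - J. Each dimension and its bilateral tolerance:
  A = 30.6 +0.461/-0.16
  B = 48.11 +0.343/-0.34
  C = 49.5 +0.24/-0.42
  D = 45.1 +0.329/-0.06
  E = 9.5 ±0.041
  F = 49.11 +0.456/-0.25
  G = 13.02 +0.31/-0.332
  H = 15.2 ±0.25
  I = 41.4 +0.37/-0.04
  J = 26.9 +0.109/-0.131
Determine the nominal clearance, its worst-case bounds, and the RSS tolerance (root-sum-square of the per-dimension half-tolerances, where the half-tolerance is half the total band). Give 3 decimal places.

Stack each dimension's contribution:
  -A: nom -30.600 → Σnom=-30.600; wc +0.160/-0.461 → slack +0.160/-0.461; half-tol=0.310, Σhalf²=0.096410
  +B: nom +48.110 → Σnom=17.510; wc +0.343/-0.340 → slack +0.503/-0.801; half-tol=0.342, Σhalf²=0.213033
  +C: nom +49.500 → Σnom=67.010; wc +0.240/-0.420 → slack +0.743/-1.221; half-tol=0.330, Σhalf²=0.321932
  -D: nom -45.100 → Σnom=21.910; wc +0.060/-0.329 → slack +0.803/-1.550; half-tol=0.195, Σhalf²=0.359763
  -E: nom -9.500 → Σnom=12.410; wc +0.041/-0.041 → slack +0.844/-1.591; half-tol=0.041, Σhalf²=0.361444
  +F: nom +49.110 → Σnom=61.520; wc +0.456/-0.250 → slack +1.300/-1.841; half-tol=0.353, Σhalf²=0.486053
  -G: nom -13.020 → Σnom=48.500; wc +0.332/-0.310 → slack +1.632/-2.151; half-tol=0.321, Σhalf²=0.589094
  +H: nom +15.200 → Σnom=63.700; wc +0.250/-0.250 → slack +1.882/-2.401; half-tol=0.250, Σhalf²=0.651594
  +I: nom +41.400 → Σnom=105.100; wc +0.370/-0.040 → slack +2.252/-2.441; half-tol=0.205, Σhalf²=0.693619
  -J: nom -26.900 → Σnom=78.200; wc +0.131/-0.109 → slack +2.383/-2.550; half-tol=0.120, Σhalf²=0.708019
Nominal = 78.200. Worst-case = [78.200 - 2.550, 78.200 + 2.383] = [75.650, 80.583]. RSS = √0.708019 = 0.841.

nominal=78.200 wc=[75.650,80.583] rss=0.841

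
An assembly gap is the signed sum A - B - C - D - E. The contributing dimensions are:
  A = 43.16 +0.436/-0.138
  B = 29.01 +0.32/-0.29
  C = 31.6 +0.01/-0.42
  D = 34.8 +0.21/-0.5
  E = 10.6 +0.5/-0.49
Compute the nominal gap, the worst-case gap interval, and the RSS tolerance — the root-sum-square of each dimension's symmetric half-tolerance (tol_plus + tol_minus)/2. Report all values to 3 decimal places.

nominal=-62.850 wc=[-64.028,-60.714] rss=0.770

Stack each dimension's contribution:
  +A: nom +43.160 → Σnom=43.160; wc +0.436/-0.138 → slack +0.436/-0.138; half-tol=0.287, Σhalf²=0.082369
  -B: nom -29.010 → Σnom=14.150; wc +0.290/-0.320 → slack +0.726/-0.458; half-tol=0.305, Σhalf²=0.175394
  -C: nom -31.600 → Σnom=-17.450; wc +0.420/-0.010 → slack +1.146/-0.468; half-tol=0.215, Σhalf²=0.221619
  -D: nom -34.800 → Σnom=-52.250; wc +0.500/-0.210 → slack +1.646/-0.678; half-tol=0.355, Σhalf²=0.347644
  -E: nom -10.600 → Σnom=-62.850; wc +0.490/-0.500 → slack +2.136/-1.178; half-tol=0.495, Σhalf²=0.592669
Nominal = -62.850. Worst-case = [-62.850 - 1.178, -62.850 + 2.136] = [-64.028, -60.714]. RSS = √0.592669 = 0.770.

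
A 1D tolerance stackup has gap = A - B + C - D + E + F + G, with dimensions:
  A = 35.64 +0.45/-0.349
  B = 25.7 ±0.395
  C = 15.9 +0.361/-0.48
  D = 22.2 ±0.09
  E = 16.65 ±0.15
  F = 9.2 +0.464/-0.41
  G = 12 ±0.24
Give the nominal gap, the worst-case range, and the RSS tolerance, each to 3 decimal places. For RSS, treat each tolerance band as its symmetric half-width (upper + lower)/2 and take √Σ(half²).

nominal=41.490 wc=[39.376,43.640] rss=0.878

Stack each dimension's contribution:
  +A: nom +35.640 → Σnom=35.640; wc +0.450/-0.349 → slack +0.450/-0.349; half-tol=0.399, Σhalf²=0.159600
  -B: nom -25.700 → Σnom=9.940; wc +0.395/-0.395 → slack +0.845/-0.744; half-tol=0.395, Σhalf²=0.315625
  +C: nom +15.900 → Σnom=25.840; wc +0.361/-0.480 → slack +1.206/-1.224; half-tol=0.420, Σhalf²=0.492445
  -D: nom -22.200 → Σnom=3.640; wc +0.090/-0.090 → slack +1.296/-1.314; half-tol=0.090, Σhalf²=0.500545
  +E: nom +16.650 → Σnom=20.290; wc +0.150/-0.150 → slack +1.446/-1.464; half-tol=0.150, Σhalf²=0.523045
  +F: nom +9.200 → Σnom=29.490; wc +0.464/-0.410 → slack +1.910/-1.874; half-tol=0.437, Σhalf²=0.714014
  +G: nom +12.000 → Σnom=41.490; wc +0.240/-0.240 → slack +2.150/-2.114; half-tol=0.240, Σhalf²=0.771614
Nominal = 41.490. Worst-case = [41.490 - 2.114, 41.490 + 2.150] = [39.376, 43.640]. RSS = √0.771614 = 0.878.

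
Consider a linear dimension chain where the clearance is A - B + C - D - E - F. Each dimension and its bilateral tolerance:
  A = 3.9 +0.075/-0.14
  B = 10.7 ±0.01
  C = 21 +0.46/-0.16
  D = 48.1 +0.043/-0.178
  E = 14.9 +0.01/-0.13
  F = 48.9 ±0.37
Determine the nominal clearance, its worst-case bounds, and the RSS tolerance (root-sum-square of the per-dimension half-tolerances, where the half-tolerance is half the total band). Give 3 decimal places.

Stack each dimension's contribution:
  +A: nom +3.900 → Σnom=3.900; wc +0.075/-0.140 → slack +0.075/-0.140; half-tol=0.108, Σhalf²=0.011556
  -B: nom -10.700 → Σnom=-6.800; wc +0.010/-0.010 → slack +0.085/-0.150; half-tol=0.010, Σhalf²=0.011656
  +C: nom +21.000 → Σnom=14.200; wc +0.460/-0.160 → slack +0.545/-0.310; half-tol=0.310, Σhalf²=0.107756
  -D: nom -48.100 → Σnom=-33.900; wc +0.178/-0.043 → slack +0.723/-0.353; half-tol=0.110, Σhalf²=0.119967
  -E: nom -14.900 → Σnom=-48.800; wc +0.130/-0.010 → slack +0.853/-0.363; half-tol=0.070, Σhalf²=0.124867
  -F: nom -48.900 → Σnom=-97.700; wc +0.370/-0.370 → slack +1.223/-0.733; half-tol=0.370, Σhalf²=0.261767
Nominal = -97.700. Worst-case = [-97.700 - 0.733, -97.700 + 1.223] = [-98.433, -96.477]. RSS = √0.261767 = 0.512.

nominal=-97.700 wc=[-98.433,-96.477] rss=0.512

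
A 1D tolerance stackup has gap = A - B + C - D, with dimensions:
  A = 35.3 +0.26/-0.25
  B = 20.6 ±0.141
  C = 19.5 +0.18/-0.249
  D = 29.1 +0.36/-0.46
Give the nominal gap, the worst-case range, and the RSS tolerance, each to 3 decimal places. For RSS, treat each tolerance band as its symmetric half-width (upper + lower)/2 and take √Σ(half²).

Stack each dimension's contribution:
  +A: nom +35.300 → Σnom=35.300; wc +0.260/-0.250 → slack +0.260/-0.250; half-tol=0.255, Σhalf²=0.065025
  -B: nom -20.600 → Σnom=14.700; wc +0.141/-0.141 → slack +0.401/-0.391; half-tol=0.141, Σhalf²=0.084906
  +C: nom +19.500 → Σnom=34.200; wc +0.180/-0.249 → slack +0.581/-0.640; half-tol=0.214, Σhalf²=0.130916
  -D: nom -29.100 → Σnom=5.100; wc +0.460/-0.360 → slack +1.041/-1.000; half-tol=0.410, Σhalf²=0.299016
Nominal = 5.100. Worst-case = [5.100 - 1.000, 5.100 + 1.041] = [4.100, 6.141]. RSS = √0.299016 = 0.547.

nominal=5.100 wc=[4.100,6.141] rss=0.547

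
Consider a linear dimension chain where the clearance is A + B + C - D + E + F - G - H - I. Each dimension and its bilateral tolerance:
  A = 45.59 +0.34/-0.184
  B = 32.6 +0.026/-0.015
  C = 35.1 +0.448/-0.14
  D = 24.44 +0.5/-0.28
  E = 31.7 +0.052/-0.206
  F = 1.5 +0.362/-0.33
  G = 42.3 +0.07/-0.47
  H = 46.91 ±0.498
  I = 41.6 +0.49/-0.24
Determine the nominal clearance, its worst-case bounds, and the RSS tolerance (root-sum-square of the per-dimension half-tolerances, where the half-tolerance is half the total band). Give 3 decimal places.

Stack each dimension's contribution:
  +A: nom +45.590 → Σnom=45.590; wc +0.340/-0.184 → slack +0.340/-0.184; half-tol=0.262, Σhalf²=0.068644
  +B: nom +32.600 → Σnom=78.190; wc +0.026/-0.015 → slack +0.366/-0.199; half-tol=0.020, Σhalf²=0.069064
  +C: nom +35.100 → Σnom=113.290; wc +0.448/-0.140 → slack +0.814/-0.339; half-tol=0.294, Σhalf²=0.155500
  -D: nom -24.440 → Σnom=88.850; wc +0.280/-0.500 → slack +1.094/-0.839; half-tol=0.390, Σhalf²=0.307600
  +E: nom +31.700 → Σnom=120.550; wc +0.052/-0.206 → slack +1.146/-1.045; half-tol=0.129, Σhalf²=0.324241
  +F: nom +1.500 → Σnom=122.050; wc +0.362/-0.330 → slack +1.508/-1.375; half-tol=0.346, Σhalf²=0.443957
  -G: nom -42.300 → Σnom=79.750; wc +0.470/-0.070 → slack +1.978/-1.445; half-tol=0.270, Σhalf²=0.516857
  -H: nom -46.910 → Σnom=32.840; wc +0.498/-0.498 → slack +2.476/-1.943; half-tol=0.498, Σhalf²=0.764861
  -I: nom -41.600 → Σnom=-8.760; wc +0.240/-0.490 → slack +2.716/-2.433; half-tol=0.365, Σhalf²=0.898086
Nominal = -8.760. Worst-case = [-8.760 - 2.433, -8.760 + 2.716] = [-11.193, -6.044]. RSS = √0.898086 = 0.948.

nominal=-8.760 wc=[-11.193,-6.044] rss=0.948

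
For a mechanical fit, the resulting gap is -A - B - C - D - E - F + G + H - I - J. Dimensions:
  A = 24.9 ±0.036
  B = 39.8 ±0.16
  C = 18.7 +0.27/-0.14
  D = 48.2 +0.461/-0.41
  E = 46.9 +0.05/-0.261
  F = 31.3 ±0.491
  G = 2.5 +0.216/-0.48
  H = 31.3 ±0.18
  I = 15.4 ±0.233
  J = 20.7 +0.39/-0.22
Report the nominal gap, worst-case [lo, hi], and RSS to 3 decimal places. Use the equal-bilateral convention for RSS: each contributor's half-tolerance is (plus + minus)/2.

nominal=-212.100 wc=[-214.851,-209.753] rss=0.908

Stack each dimension's contribution:
  -A: nom -24.900 → Σnom=-24.900; wc +0.036/-0.036 → slack +0.036/-0.036; half-tol=0.036, Σhalf²=0.001296
  -B: nom -39.800 → Σnom=-64.700; wc +0.160/-0.160 → slack +0.196/-0.196; half-tol=0.160, Σhalf²=0.026896
  -C: nom -18.700 → Σnom=-83.400; wc +0.140/-0.270 → slack +0.336/-0.466; half-tol=0.205, Σhalf²=0.068921
  -D: nom -48.200 → Σnom=-131.600; wc +0.410/-0.461 → slack +0.746/-0.927; half-tol=0.435, Σhalf²=0.258581
  -E: nom -46.900 → Σnom=-178.500; wc +0.261/-0.050 → slack +1.007/-0.977; half-tol=0.155, Σhalf²=0.282761
  -F: nom -31.300 → Σnom=-209.800; wc +0.491/-0.491 → slack +1.498/-1.468; half-tol=0.491, Σhalf²=0.523842
  +G: nom +2.500 → Σnom=-207.300; wc +0.216/-0.480 → slack +1.714/-1.948; half-tol=0.348, Σhalf²=0.644946
  +H: nom +31.300 → Σnom=-176.000; wc +0.180/-0.180 → slack +1.894/-2.128; half-tol=0.180, Σhalf²=0.677346
  -I: nom -15.400 → Σnom=-191.400; wc +0.233/-0.233 → slack +2.127/-2.361; half-tol=0.233, Σhalf²=0.731635
  -J: nom -20.700 → Σnom=-212.100; wc +0.220/-0.390 → slack +2.347/-2.751; half-tol=0.305, Σhalf²=0.824661
Nominal = -212.100. Worst-case = [-212.100 - 2.751, -212.100 + 2.347] = [-214.851, -209.753]. RSS = √0.824661 = 0.908.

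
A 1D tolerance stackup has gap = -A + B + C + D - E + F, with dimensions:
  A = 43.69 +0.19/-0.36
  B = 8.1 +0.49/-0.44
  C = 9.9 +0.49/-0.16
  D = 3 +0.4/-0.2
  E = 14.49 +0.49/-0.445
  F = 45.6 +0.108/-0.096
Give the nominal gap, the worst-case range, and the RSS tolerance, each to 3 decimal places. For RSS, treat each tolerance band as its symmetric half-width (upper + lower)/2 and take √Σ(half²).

Stack each dimension's contribution:
  -A: nom -43.690 → Σnom=-43.690; wc +0.360/-0.190 → slack +0.360/-0.190; half-tol=0.275, Σhalf²=0.075625
  +B: nom +8.100 → Σnom=-35.590; wc +0.490/-0.440 → slack +0.850/-0.630; half-tol=0.465, Σhalf²=0.291850
  +C: nom +9.900 → Σnom=-25.690; wc +0.490/-0.160 → slack +1.340/-0.790; half-tol=0.325, Σhalf²=0.397475
  +D: nom +3.000 → Σnom=-22.690; wc +0.400/-0.200 → slack +1.740/-0.990; half-tol=0.300, Σhalf²=0.487475
  -E: nom -14.490 → Σnom=-37.180; wc +0.445/-0.490 → slack +2.185/-1.480; half-tol=0.468, Σhalf²=0.706031
  +F: nom +45.600 → Σnom=8.420; wc +0.108/-0.096 → slack +2.293/-1.576; half-tol=0.102, Σhalf²=0.716435
Nominal = 8.420. Worst-case = [8.420 - 1.576, 8.420 + 2.293] = [6.844, 10.713]. RSS = √0.716435 = 0.846.

nominal=8.420 wc=[6.844,10.713] rss=0.846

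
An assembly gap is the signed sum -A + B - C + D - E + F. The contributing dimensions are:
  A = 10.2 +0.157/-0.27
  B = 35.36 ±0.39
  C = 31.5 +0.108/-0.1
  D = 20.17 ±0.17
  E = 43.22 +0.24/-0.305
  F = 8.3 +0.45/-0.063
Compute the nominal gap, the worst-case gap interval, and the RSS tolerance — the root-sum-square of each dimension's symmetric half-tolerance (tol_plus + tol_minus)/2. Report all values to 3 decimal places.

Stack each dimension's contribution:
  -A: nom -10.200 → Σnom=-10.200; wc +0.270/-0.157 → slack +0.270/-0.157; half-tol=0.214, Σhalf²=0.045582
  +B: nom +35.360 → Σnom=25.160; wc +0.390/-0.390 → slack +0.660/-0.547; half-tol=0.390, Σhalf²=0.197682
  -C: nom -31.500 → Σnom=-6.340; wc +0.100/-0.108 → slack +0.760/-0.655; half-tol=0.104, Σhalf²=0.208498
  +D: nom +20.170 → Σnom=13.830; wc +0.170/-0.170 → slack +0.930/-0.825; half-tol=0.170, Σhalf²=0.237398
  -E: nom -43.220 → Σnom=-29.390; wc +0.305/-0.240 → slack +1.235/-1.065; half-tol=0.272, Σhalf²=0.311655
  +F: nom +8.300 → Σnom=-21.090; wc +0.450/-0.063 → slack +1.685/-1.128; half-tol=0.257, Σhalf²=0.377447
Nominal = -21.090. Worst-case = [-21.090 - 1.128, -21.090 + 1.685] = [-22.218, -19.405]. RSS = √0.377447 = 0.614.

nominal=-21.090 wc=[-22.218,-19.405] rss=0.614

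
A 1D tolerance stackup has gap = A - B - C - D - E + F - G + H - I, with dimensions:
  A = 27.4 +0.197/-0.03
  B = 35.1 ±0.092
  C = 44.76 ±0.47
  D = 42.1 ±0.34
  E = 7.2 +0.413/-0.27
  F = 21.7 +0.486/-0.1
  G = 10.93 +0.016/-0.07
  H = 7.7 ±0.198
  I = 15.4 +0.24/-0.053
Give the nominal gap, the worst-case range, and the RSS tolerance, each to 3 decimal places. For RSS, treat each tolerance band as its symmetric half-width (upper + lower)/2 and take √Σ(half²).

nominal=-98.690 wc=[-100.589,-96.514] rss=0.789

Stack each dimension's contribution:
  +A: nom +27.400 → Σnom=27.400; wc +0.197/-0.030 → slack +0.197/-0.030; half-tol=0.114, Σhalf²=0.012882
  -B: nom -35.100 → Σnom=-7.700; wc +0.092/-0.092 → slack +0.289/-0.122; half-tol=0.092, Σhalf²=0.021346
  -C: nom -44.760 → Σnom=-52.460; wc +0.470/-0.470 → slack +0.759/-0.592; half-tol=0.470, Σhalf²=0.242246
  -D: nom -42.100 → Σnom=-94.560; wc +0.340/-0.340 → slack +1.099/-0.932; half-tol=0.340, Σhalf²=0.357846
  -E: nom -7.200 → Σnom=-101.760; wc +0.270/-0.413 → slack +1.369/-1.345; half-tol=0.342, Σhalf²=0.474469
  +F: nom +21.700 → Σnom=-80.060; wc +0.486/-0.100 → slack +1.855/-1.445; half-tol=0.293, Σhalf²=0.560318
  -G: nom -10.930 → Σnom=-90.990; wc +0.070/-0.016 → slack +1.925/-1.461; half-tol=0.043, Σhalf²=0.562167
  +H: nom +7.700 → Σnom=-83.290; wc +0.198/-0.198 → slack +2.123/-1.659; half-tol=0.198, Σhalf²=0.601371
  -I: nom -15.400 → Σnom=-98.690; wc +0.053/-0.240 → slack +2.176/-1.899; half-tol=0.146, Σhalf²=0.622833
Nominal = -98.690. Worst-case = [-98.690 - 1.899, -98.690 + 2.176] = [-100.589, -96.514]. RSS = √0.622833 = 0.789.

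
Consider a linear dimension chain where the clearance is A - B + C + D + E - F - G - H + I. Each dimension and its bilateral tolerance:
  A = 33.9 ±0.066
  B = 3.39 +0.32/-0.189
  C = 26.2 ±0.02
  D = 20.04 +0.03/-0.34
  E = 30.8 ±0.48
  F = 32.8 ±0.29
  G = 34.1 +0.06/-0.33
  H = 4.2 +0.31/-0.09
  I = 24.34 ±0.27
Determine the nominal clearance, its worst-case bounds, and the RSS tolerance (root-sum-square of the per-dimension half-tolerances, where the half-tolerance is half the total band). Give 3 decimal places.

Stack each dimension's contribution:
  +A: nom +33.900 → Σnom=33.900; wc +0.066/-0.066 → slack +0.066/-0.066; half-tol=0.066, Σhalf²=0.004356
  -B: nom -3.390 → Σnom=30.510; wc +0.189/-0.320 → slack +0.255/-0.386; half-tol=0.255, Σhalf²=0.069126
  +C: nom +26.200 → Σnom=56.710; wc +0.020/-0.020 → slack +0.275/-0.406; half-tol=0.020, Σhalf²=0.069526
  +D: nom +20.040 → Σnom=76.750; wc +0.030/-0.340 → slack +0.305/-0.746; half-tol=0.185, Σhalf²=0.103751
  +E: nom +30.800 → Σnom=107.550; wc +0.480/-0.480 → slack +0.785/-1.226; half-tol=0.480, Σhalf²=0.334151
  -F: nom -32.800 → Σnom=74.750; wc +0.290/-0.290 → slack +1.075/-1.516; half-tol=0.290, Σhalf²=0.418251
  -G: nom -34.100 → Σnom=40.650; wc +0.330/-0.060 → slack +1.405/-1.576; half-tol=0.195, Σhalf²=0.456276
  -H: nom -4.200 → Σnom=36.450; wc +0.090/-0.310 → slack +1.495/-1.886; half-tol=0.200, Σhalf²=0.496276
  +I: nom +24.340 → Σnom=60.790; wc +0.270/-0.270 → slack +1.765/-2.156; half-tol=0.270, Σhalf²=0.569176
Nominal = 60.790. Worst-case = [60.790 - 2.156, 60.790 + 1.765] = [58.634, 62.555]. RSS = √0.569176 = 0.754.

nominal=60.790 wc=[58.634,62.555] rss=0.754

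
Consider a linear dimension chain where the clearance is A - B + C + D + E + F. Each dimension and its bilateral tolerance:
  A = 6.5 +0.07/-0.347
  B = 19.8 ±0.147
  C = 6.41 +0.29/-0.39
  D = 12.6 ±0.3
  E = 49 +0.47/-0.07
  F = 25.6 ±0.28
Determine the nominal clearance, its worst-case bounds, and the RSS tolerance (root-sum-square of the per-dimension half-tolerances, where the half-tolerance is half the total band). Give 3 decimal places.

nominal=80.310 wc=[78.776,81.867] rss=0.650

Stack each dimension's contribution:
  +A: nom +6.500 → Σnom=6.500; wc +0.070/-0.347 → slack +0.070/-0.347; half-tol=0.208, Σhalf²=0.043472
  -B: nom -19.800 → Σnom=-13.300; wc +0.147/-0.147 → slack +0.217/-0.494; half-tol=0.147, Σhalf²=0.065081
  +C: nom +6.410 → Σnom=-6.890; wc +0.290/-0.390 → slack +0.507/-0.884; half-tol=0.340, Σhalf²=0.180681
  +D: nom +12.600 → Σnom=5.710; wc +0.300/-0.300 → slack +0.807/-1.184; half-tol=0.300, Σhalf²=0.270681
  +E: nom +49.000 → Σnom=54.710; wc +0.470/-0.070 → slack +1.277/-1.254; half-tol=0.270, Σhalf²=0.343581
  +F: nom +25.600 → Σnom=80.310; wc +0.280/-0.280 → slack +1.557/-1.534; half-tol=0.280, Σhalf²=0.421981
Nominal = 80.310. Worst-case = [80.310 - 1.534, 80.310 + 1.557] = [78.776, 81.867]. RSS = √0.421981 = 0.650.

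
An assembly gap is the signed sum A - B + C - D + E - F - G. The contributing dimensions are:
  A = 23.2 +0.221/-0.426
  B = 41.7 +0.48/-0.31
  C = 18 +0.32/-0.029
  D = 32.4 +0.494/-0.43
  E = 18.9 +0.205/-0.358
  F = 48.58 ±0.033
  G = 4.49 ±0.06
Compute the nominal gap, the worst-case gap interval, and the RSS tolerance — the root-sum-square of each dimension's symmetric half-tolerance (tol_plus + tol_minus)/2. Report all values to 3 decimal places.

nominal=-67.070 wc=[-68.950,-65.491] rss=0.767

Stack each dimension's contribution:
  +A: nom +23.200 → Σnom=23.200; wc +0.221/-0.426 → slack +0.221/-0.426; half-tol=0.324, Σhalf²=0.104652
  -B: nom -41.700 → Σnom=-18.500; wc +0.310/-0.480 → slack +0.531/-0.906; half-tol=0.395, Σhalf²=0.260677
  +C: nom +18.000 → Σnom=-0.500; wc +0.320/-0.029 → slack +0.851/-0.935; half-tol=0.175, Σhalf²=0.291128
  -D: nom -32.400 → Σnom=-32.900; wc +0.430/-0.494 → slack +1.281/-1.429; half-tol=0.462, Σhalf²=0.504571
  +E: nom +18.900 → Σnom=-14.000; wc +0.205/-0.358 → slack +1.486/-1.787; half-tol=0.281, Σhalf²=0.583814
  -F: nom -48.580 → Σnom=-62.580; wc +0.033/-0.033 → slack +1.519/-1.820; half-tol=0.033, Σhalf²=0.584903
  -G: nom -4.490 → Σnom=-67.070; wc +0.060/-0.060 → slack +1.579/-1.880; half-tol=0.060, Σhalf²=0.588503
Nominal = -67.070. Worst-case = [-67.070 - 1.880, -67.070 + 1.579] = [-68.950, -65.491]. RSS = √0.588503 = 0.767.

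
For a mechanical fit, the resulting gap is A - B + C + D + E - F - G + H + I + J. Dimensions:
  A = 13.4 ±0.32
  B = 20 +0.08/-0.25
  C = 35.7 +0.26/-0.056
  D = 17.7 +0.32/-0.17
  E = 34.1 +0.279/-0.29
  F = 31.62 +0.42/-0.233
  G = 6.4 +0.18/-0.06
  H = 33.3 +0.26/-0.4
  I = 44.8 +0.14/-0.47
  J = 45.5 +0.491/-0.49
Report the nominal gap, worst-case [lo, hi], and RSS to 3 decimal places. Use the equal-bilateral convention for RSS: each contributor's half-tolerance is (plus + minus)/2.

Stack each dimension's contribution:
  +A: nom +13.400 → Σnom=13.400; wc +0.320/-0.320 → slack +0.320/-0.320; half-tol=0.320, Σhalf²=0.102400
  -B: nom -20.000 → Σnom=-6.600; wc +0.250/-0.080 → slack +0.570/-0.400; half-tol=0.165, Σhalf²=0.129625
  +C: nom +35.700 → Σnom=29.100; wc +0.260/-0.056 → slack +0.830/-0.456; half-tol=0.158, Σhalf²=0.154589
  +D: nom +17.700 → Σnom=46.800; wc +0.320/-0.170 → slack +1.150/-0.626; half-tol=0.245, Σhalf²=0.214614
  +E: nom +34.100 → Σnom=80.900; wc +0.279/-0.290 → slack +1.429/-0.916; half-tol=0.284, Σhalf²=0.295554
  -F: nom -31.620 → Σnom=49.280; wc +0.233/-0.420 → slack +1.662/-1.336; half-tol=0.327, Σhalf²=0.402157
  -G: nom -6.400 → Σnom=42.880; wc +0.060/-0.180 → slack +1.722/-1.516; half-tol=0.120, Σhalf²=0.416557
  +H: nom +33.300 → Σnom=76.180; wc +0.260/-0.400 → slack +1.982/-1.916; half-tol=0.330, Σhalf²=0.525457
  +I: nom +44.800 → Σnom=120.980; wc +0.140/-0.470 → slack +2.122/-2.386; half-tol=0.305, Σhalf²=0.618482
  +J: nom +45.500 → Σnom=166.480; wc +0.491/-0.490 → slack +2.613/-2.876; half-tol=0.490, Σhalf²=0.859072
Nominal = 166.480. Worst-case = [166.480 - 2.876, 166.480 + 2.613] = [163.604, 169.093]. RSS = √0.859072 = 0.927.

nominal=166.480 wc=[163.604,169.093] rss=0.927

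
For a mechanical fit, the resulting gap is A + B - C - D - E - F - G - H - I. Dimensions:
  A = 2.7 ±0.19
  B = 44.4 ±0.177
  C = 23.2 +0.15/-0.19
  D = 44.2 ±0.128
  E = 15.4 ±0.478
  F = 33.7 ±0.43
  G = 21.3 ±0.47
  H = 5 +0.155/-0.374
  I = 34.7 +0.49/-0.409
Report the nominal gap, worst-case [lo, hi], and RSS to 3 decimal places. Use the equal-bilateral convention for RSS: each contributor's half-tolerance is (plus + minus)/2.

nominal=-130.400 wc=[-133.068,-127.554] rss=1.009

Stack each dimension's contribution:
  +A: nom +2.700 → Σnom=2.700; wc +0.190/-0.190 → slack +0.190/-0.190; half-tol=0.190, Σhalf²=0.036100
  +B: nom +44.400 → Σnom=47.100; wc +0.177/-0.177 → slack +0.367/-0.367; half-tol=0.177, Σhalf²=0.067429
  -C: nom -23.200 → Σnom=23.900; wc +0.190/-0.150 → slack +0.557/-0.517; half-tol=0.170, Σhalf²=0.096329
  -D: nom -44.200 → Σnom=-20.300; wc +0.128/-0.128 → slack +0.685/-0.645; half-tol=0.128, Σhalf²=0.112713
  -E: nom -15.400 → Σnom=-35.700; wc +0.478/-0.478 → slack +1.163/-1.123; half-tol=0.478, Σhalf²=0.341197
  -F: nom -33.700 → Σnom=-69.400; wc +0.430/-0.430 → slack +1.593/-1.553; half-tol=0.430, Σhalf²=0.526097
  -G: nom -21.300 → Σnom=-90.700; wc +0.470/-0.470 → slack +2.063/-2.023; half-tol=0.470, Σhalf²=0.746997
  -H: nom -5.000 → Σnom=-95.700; wc +0.374/-0.155 → slack +2.437/-2.178; half-tol=0.265, Σhalf²=0.816957
  -I: nom -34.700 → Σnom=-130.400; wc +0.409/-0.490 → slack +2.846/-2.668; half-tol=0.450, Σhalf²=1.019008
Nominal = -130.400. Worst-case = [-130.400 - 2.668, -130.400 + 2.846] = [-133.068, -127.554]. RSS = √1.019008 = 1.009.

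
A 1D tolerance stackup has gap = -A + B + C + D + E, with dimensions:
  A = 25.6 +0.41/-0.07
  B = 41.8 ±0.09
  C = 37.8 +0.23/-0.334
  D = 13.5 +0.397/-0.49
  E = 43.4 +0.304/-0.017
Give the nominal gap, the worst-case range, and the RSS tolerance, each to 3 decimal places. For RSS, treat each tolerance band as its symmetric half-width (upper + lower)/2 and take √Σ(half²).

nominal=110.900 wc=[109.559,111.991] rss=0.606

Stack each dimension's contribution:
  -A: nom -25.600 → Σnom=-25.600; wc +0.070/-0.410 → slack +0.070/-0.410; half-tol=0.240, Σhalf²=0.057600
  +B: nom +41.800 → Σnom=16.200; wc +0.090/-0.090 → slack +0.160/-0.500; half-tol=0.090, Σhalf²=0.065700
  +C: nom +37.800 → Σnom=54.000; wc +0.230/-0.334 → slack +0.390/-0.834; half-tol=0.282, Σhalf²=0.145224
  +D: nom +13.500 → Σnom=67.500; wc +0.397/-0.490 → slack +0.787/-1.324; half-tol=0.444, Σhalf²=0.341916
  +E: nom +43.400 → Σnom=110.900; wc +0.304/-0.017 → slack +1.091/-1.341; half-tol=0.161, Σhalf²=0.367677
Nominal = 110.900. Worst-case = [110.900 - 1.341, 110.900 + 1.091] = [109.559, 111.991]. RSS = √0.367677 = 0.606.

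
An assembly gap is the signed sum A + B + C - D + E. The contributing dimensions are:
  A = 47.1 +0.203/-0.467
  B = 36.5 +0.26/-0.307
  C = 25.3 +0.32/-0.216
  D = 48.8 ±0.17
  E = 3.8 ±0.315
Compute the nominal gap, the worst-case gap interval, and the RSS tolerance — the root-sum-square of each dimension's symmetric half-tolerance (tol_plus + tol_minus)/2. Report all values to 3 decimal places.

Stack each dimension's contribution:
  +A: nom +47.100 → Σnom=47.100; wc +0.203/-0.467 → slack +0.203/-0.467; half-tol=0.335, Σhalf²=0.112225
  +B: nom +36.500 → Σnom=83.600; wc +0.260/-0.307 → slack +0.463/-0.774; half-tol=0.283, Σhalf²=0.192597
  +C: nom +25.300 → Σnom=108.900; wc +0.320/-0.216 → slack +0.783/-0.990; half-tol=0.268, Σhalf²=0.264421
  -D: nom -48.800 → Σnom=60.100; wc +0.170/-0.170 → slack +0.953/-1.160; half-tol=0.170, Σhalf²=0.293321
  +E: nom +3.800 → Σnom=63.900; wc +0.315/-0.315 → slack +1.268/-1.475; half-tol=0.315, Σhalf²=0.392546
Nominal = 63.900. Worst-case = [63.900 - 1.475, 63.900 + 1.268] = [62.425, 65.168]. RSS = √0.392546 = 0.627.

nominal=63.900 wc=[62.425,65.168] rss=0.627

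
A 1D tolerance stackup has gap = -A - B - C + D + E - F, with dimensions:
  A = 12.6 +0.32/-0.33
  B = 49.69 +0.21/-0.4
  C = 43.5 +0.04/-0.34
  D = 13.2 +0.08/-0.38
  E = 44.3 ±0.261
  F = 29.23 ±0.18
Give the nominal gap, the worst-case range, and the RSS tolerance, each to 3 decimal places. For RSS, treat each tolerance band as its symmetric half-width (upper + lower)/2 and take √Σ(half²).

Stack each dimension's contribution:
  -A: nom -12.600 → Σnom=-12.600; wc +0.330/-0.320 → slack +0.330/-0.320; half-tol=0.325, Σhalf²=0.105625
  -B: nom -49.690 → Σnom=-62.290; wc +0.400/-0.210 → slack +0.730/-0.530; half-tol=0.305, Σhalf²=0.198650
  -C: nom -43.500 → Σnom=-105.790; wc +0.340/-0.040 → slack +1.070/-0.570; half-tol=0.190, Σhalf²=0.234750
  +D: nom +13.200 → Σnom=-92.590; wc +0.080/-0.380 → slack +1.150/-0.950; half-tol=0.230, Σhalf²=0.287650
  +E: nom +44.300 → Σnom=-48.290; wc +0.261/-0.261 → slack +1.411/-1.211; half-tol=0.261, Σhalf²=0.355771
  -F: nom -29.230 → Σnom=-77.520; wc +0.180/-0.180 → slack +1.591/-1.391; half-tol=0.180, Σhalf²=0.388171
Nominal = -77.520. Worst-case = [-77.520 - 1.391, -77.520 + 1.591] = [-78.911, -75.929]. RSS = √0.388171 = 0.623.

nominal=-77.520 wc=[-78.911,-75.929] rss=0.623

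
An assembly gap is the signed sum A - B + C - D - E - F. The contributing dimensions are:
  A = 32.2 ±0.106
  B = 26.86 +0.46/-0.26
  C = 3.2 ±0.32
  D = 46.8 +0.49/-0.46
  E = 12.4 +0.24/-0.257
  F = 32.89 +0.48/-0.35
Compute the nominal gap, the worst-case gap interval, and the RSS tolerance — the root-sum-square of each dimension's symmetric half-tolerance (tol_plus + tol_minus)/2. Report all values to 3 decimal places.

Stack each dimension's contribution:
  +A: nom +32.200 → Σnom=32.200; wc +0.106/-0.106 → slack +0.106/-0.106; half-tol=0.106, Σhalf²=0.011236
  -B: nom -26.860 → Σnom=5.340; wc +0.260/-0.460 → slack +0.366/-0.566; half-tol=0.360, Σhalf²=0.140836
  +C: nom +3.200 → Σnom=8.540; wc +0.320/-0.320 → slack +0.686/-0.886; half-tol=0.320, Σhalf²=0.243236
  -D: nom -46.800 → Σnom=-38.260; wc +0.460/-0.490 → slack +1.146/-1.376; half-tol=0.475, Σhalf²=0.468861
  -E: nom -12.400 → Σnom=-50.660; wc +0.257/-0.240 → slack +1.403/-1.616; half-tol=0.248, Σhalf²=0.530613
  -F: nom -32.890 → Σnom=-83.550; wc +0.350/-0.480 → slack +1.753/-2.096; half-tol=0.415, Σhalf²=0.702838
Nominal = -83.550. Worst-case = [-83.550 - 2.096, -83.550 + 1.753] = [-85.646, -81.797]. RSS = √0.702838 = 0.838.

nominal=-83.550 wc=[-85.646,-81.797] rss=0.838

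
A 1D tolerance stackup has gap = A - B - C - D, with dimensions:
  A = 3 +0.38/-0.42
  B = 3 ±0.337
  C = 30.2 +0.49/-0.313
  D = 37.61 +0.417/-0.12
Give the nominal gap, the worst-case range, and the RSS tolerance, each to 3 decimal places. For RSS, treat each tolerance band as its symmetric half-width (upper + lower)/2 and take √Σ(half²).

nominal=-67.810 wc=[-69.474,-66.660] rss=0.712

Stack each dimension's contribution:
  +A: nom +3.000 → Σnom=3.000; wc +0.380/-0.420 → slack +0.380/-0.420; half-tol=0.400, Σhalf²=0.160000
  -B: nom -3.000 → Σnom=0.000; wc +0.337/-0.337 → slack +0.717/-0.757; half-tol=0.337, Σhalf²=0.273569
  -C: nom -30.200 → Σnom=-30.200; wc +0.313/-0.490 → slack +1.030/-1.247; half-tol=0.401, Σhalf²=0.434771
  -D: nom -37.610 → Σnom=-67.810; wc +0.120/-0.417 → slack +1.150/-1.664; half-tol=0.268, Σhalf²=0.506864
Nominal = -67.810. Worst-case = [-67.810 - 1.664, -67.810 + 1.150] = [-69.474, -66.660]. RSS = √0.506864 = 0.712.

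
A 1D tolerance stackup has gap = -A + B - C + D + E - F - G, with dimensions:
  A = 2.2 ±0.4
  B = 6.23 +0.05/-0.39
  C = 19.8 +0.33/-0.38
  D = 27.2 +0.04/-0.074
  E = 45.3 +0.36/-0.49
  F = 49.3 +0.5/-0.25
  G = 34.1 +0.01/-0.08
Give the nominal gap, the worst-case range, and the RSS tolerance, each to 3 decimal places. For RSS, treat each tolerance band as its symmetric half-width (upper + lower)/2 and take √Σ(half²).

Stack each dimension's contribution:
  -A: nom -2.200 → Σnom=-2.200; wc +0.400/-0.400 → slack +0.400/-0.400; half-tol=0.400, Σhalf²=0.160000
  +B: nom +6.230 → Σnom=4.030; wc +0.050/-0.390 → slack +0.450/-0.790; half-tol=0.220, Σhalf²=0.208400
  -C: nom -19.800 → Σnom=-15.770; wc +0.380/-0.330 → slack +0.830/-1.120; half-tol=0.355, Σhalf²=0.334425
  +D: nom +27.200 → Σnom=11.430; wc +0.040/-0.074 → slack +0.870/-1.194; half-tol=0.057, Σhalf²=0.337674
  +E: nom +45.300 → Σnom=56.730; wc +0.360/-0.490 → slack +1.230/-1.684; half-tol=0.425, Σhalf²=0.518299
  -F: nom -49.300 → Σnom=7.430; wc +0.250/-0.500 → slack +1.480/-2.184; half-tol=0.375, Σhalf²=0.658924
  -G: nom -34.100 → Σnom=-26.670; wc +0.080/-0.010 → slack +1.560/-2.194; half-tol=0.045, Σhalf²=0.660949
Nominal = -26.670. Worst-case = [-26.670 - 2.194, -26.670 + 1.560] = [-28.864, -25.110]. RSS = √0.660949 = 0.813.

nominal=-26.670 wc=[-28.864,-25.110] rss=0.813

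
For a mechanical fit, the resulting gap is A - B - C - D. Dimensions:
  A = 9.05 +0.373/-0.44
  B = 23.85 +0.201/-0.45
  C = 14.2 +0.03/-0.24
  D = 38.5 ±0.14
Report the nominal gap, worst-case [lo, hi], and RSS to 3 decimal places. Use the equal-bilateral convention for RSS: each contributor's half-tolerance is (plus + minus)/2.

nominal=-67.500 wc=[-68.311,-66.297] rss=0.556

Stack each dimension's contribution:
  +A: nom +9.050 → Σnom=9.050; wc +0.373/-0.440 → slack +0.373/-0.440; half-tol=0.406, Σhalf²=0.165242
  -B: nom -23.850 → Σnom=-14.800; wc +0.450/-0.201 → slack +0.823/-0.641; half-tol=0.326, Σhalf²=0.271193
  -C: nom -14.200 → Σnom=-29.000; wc +0.240/-0.030 → slack +1.063/-0.671; half-tol=0.135, Σhalf²=0.289417
  -D: nom -38.500 → Σnom=-67.500; wc +0.140/-0.140 → slack +1.203/-0.811; half-tol=0.140, Σhalf²=0.309018
Nominal = -67.500. Worst-case = [-67.500 - 0.811, -67.500 + 1.203] = [-68.311, -66.297]. RSS = √0.309018 = 0.556.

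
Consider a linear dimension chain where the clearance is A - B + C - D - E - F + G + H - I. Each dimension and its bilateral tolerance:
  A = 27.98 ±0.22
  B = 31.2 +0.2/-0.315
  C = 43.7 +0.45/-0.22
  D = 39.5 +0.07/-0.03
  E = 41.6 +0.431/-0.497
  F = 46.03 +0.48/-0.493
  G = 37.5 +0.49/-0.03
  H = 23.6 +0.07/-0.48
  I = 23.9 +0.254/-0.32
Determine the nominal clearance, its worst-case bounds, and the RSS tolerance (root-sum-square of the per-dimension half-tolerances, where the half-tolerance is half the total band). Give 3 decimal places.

nominal=-49.450 wc=[-51.835,-46.565] rss=0.952

Stack each dimension's contribution:
  +A: nom +27.980 → Σnom=27.980; wc +0.220/-0.220 → slack +0.220/-0.220; half-tol=0.220, Σhalf²=0.048400
  -B: nom -31.200 → Σnom=-3.220; wc +0.315/-0.200 → slack +0.535/-0.420; half-tol=0.258, Σhalf²=0.114706
  +C: nom +43.700 → Σnom=40.480; wc +0.450/-0.220 → slack +0.985/-0.640; half-tol=0.335, Σhalf²=0.226931
  -D: nom -39.500 → Σnom=0.980; wc +0.030/-0.070 → slack +1.015/-0.710; half-tol=0.050, Σhalf²=0.229431
  -E: nom -41.600 → Σnom=-40.620; wc +0.497/-0.431 → slack +1.512/-1.141; half-tol=0.464, Σhalf²=0.444727
  -F: nom -46.030 → Σnom=-86.650; wc +0.493/-0.480 → slack +2.005/-1.621; half-tol=0.486, Σhalf²=0.681410
  +G: nom +37.500 → Σnom=-49.150; wc +0.490/-0.030 → slack +2.495/-1.651; half-tol=0.260, Σhalf²=0.749009
  +H: nom +23.600 → Σnom=-25.550; wc +0.070/-0.480 → slack +2.565/-2.131; half-tol=0.275, Σhalf²=0.824635
  -I: nom -23.900 → Σnom=-49.450; wc +0.320/-0.254 → slack +2.885/-2.385; half-tol=0.287, Σhalf²=0.907004
Nominal = -49.450. Worst-case = [-49.450 - 2.385, -49.450 + 2.885] = [-51.835, -46.565]. RSS = √0.907004 = 0.952.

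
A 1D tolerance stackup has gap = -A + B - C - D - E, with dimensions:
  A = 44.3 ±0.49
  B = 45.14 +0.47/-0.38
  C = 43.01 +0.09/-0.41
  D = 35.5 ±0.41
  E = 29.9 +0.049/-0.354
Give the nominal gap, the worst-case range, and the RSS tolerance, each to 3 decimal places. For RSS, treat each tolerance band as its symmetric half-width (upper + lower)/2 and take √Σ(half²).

Stack each dimension's contribution:
  -A: nom -44.300 → Σnom=-44.300; wc +0.490/-0.490 → slack +0.490/-0.490; half-tol=0.490, Σhalf²=0.240100
  +B: nom +45.140 → Σnom=0.840; wc +0.470/-0.380 → slack +0.960/-0.870; half-tol=0.425, Σhalf²=0.420725
  -C: nom -43.010 → Σnom=-42.170; wc +0.410/-0.090 → slack +1.370/-0.960; half-tol=0.250, Σhalf²=0.483225
  -D: nom -35.500 → Σnom=-77.670; wc +0.410/-0.410 → slack +1.780/-1.370; half-tol=0.410, Σhalf²=0.651325
  -E: nom -29.900 → Σnom=-107.570; wc +0.354/-0.049 → slack +2.134/-1.419; half-tol=0.201, Σhalf²=0.691927
Nominal = -107.570. Worst-case = [-107.570 - 1.419, -107.570 + 2.134] = [-108.989, -105.436]. RSS = √0.691927 = 0.832.

nominal=-107.570 wc=[-108.989,-105.436] rss=0.832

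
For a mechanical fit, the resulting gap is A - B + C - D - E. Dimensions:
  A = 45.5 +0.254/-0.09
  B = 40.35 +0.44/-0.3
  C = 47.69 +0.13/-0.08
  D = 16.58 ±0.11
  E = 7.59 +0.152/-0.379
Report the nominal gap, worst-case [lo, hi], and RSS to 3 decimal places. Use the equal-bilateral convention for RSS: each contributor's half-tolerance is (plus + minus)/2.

Stack each dimension's contribution:
  +A: nom +45.500 → Σnom=45.500; wc +0.254/-0.090 → slack +0.254/-0.090; half-tol=0.172, Σhalf²=0.029584
  -B: nom -40.350 → Σnom=5.150; wc +0.300/-0.440 → slack +0.554/-0.530; half-tol=0.370, Σhalf²=0.166484
  +C: nom +47.690 → Σnom=52.840; wc +0.130/-0.080 → slack +0.684/-0.610; half-tol=0.105, Σhalf²=0.177509
  -D: nom -16.580 → Σnom=36.260; wc +0.110/-0.110 → slack +0.794/-0.720; half-tol=0.110, Σhalf²=0.189609
  -E: nom -7.590 → Σnom=28.670; wc +0.379/-0.152 → slack +1.173/-0.872; half-tol=0.266, Σhalf²=0.260099
Nominal = 28.670. Worst-case = [28.670 - 0.872, 28.670 + 1.173] = [27.798, 29.843]. RSS = √0.260099 = 0.510.

nominal=28.670 wc=[27.798,29.843] rss=0.510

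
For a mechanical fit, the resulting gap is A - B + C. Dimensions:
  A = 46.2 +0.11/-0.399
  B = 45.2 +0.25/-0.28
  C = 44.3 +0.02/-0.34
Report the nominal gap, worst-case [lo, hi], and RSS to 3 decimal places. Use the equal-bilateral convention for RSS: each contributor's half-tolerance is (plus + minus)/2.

nominal=45.300 wc=[44.311,45.710] rss=0.409

Stack each dimension's contribution:
  +A: nom +46.200 → Σnom=46.200; wc +0.110/-0.399 → slack +0.110/-0.399; half-tol=0.255, Σhalf²=0.064770
  -B: nom -45.200 → Σnom=1.000; wc +0.280/-0.250 → slack +0.390/-0.649; half-tol=0.265, Σhalf²=0.134995
  +C: nom +44.300 → Σnom=45.300; wc +0.020/-0.340 → slack +0.410/-0.989; half-tol=0.180, Σhalf²=0.167395
Nominal = 45.300. Worst-case = [45.300 - 0.989, 45.300 + 0.410] = [44.311, 45.710]. RSS = √0.167395 = 0.409.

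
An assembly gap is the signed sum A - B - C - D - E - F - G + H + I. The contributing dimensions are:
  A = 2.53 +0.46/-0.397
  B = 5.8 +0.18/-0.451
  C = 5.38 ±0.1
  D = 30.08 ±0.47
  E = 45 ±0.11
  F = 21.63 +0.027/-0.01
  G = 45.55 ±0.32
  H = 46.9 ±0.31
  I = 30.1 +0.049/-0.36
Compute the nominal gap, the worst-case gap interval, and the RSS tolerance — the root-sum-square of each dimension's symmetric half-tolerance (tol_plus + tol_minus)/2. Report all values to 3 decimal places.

Stack each dimension's contribution:
  +A: nom +2.530 → Σnom=2.530; wc +0.460/-0.397 → slack +0.460/-0.397; half-tol=0.428, Σhalf²=0.183612
  -B: nom -5.800 → Σnom=-3.270; wc +0.451/-0.180 → slack +0.911/-0.577; half-tol=0.316, Σhalf²=0.283153
  -C: nom -5.380 → Σnom=-8.650; wc +0.100/-0.100 → slack +1.011/-0.677; half-tol=0.100, Σhalf²=0.293153
  -D: nom -30.080 → Σnom=-38.730; wc +0.470/-0.470 → slack +1.481/-1.147; half-tol=0.470, Σhalf²=0.514053
  -E: nom -45.000 → Σnom=-83.730; wc +0.110/-0.110 → slack +1.591/-1.257; half-tol=0.110, Σhalf²=0.526153
  -F: nom -21.630 → Σnom=-105.360; wc +0.010/-0.027 → slack +1.601/-1.284; half-tol=0.018, Σhalf²=0.526495
  -G: nom -45.550 → Σnom=-150.910; wc +0.320/-0.320 → slack +1.921/-1.604; half-tol=0.320, Σhalf²=0.628895
  +H: nom +46.900 → Σnom=-104.010; wc +0.310/-0.310 → slack +2.231/-1.914; half-tol=0.310, Σhalf²=0.724995
  +I: nom +30.100 → Σnom=-73.910; wc +0.049/-0.360 → slack +2.280/-2.274; half-tol=0.204, Σhalf²=0.766815
Nominal = -73.910. Worst-case = [-73.910 - 2.274, -73.910 + 2.280] = [-76.184, -71.630]. RSS = √0.766815 = 0.876.

nominal=-73.910 wc=[-76.184,-71.630] rss=0.876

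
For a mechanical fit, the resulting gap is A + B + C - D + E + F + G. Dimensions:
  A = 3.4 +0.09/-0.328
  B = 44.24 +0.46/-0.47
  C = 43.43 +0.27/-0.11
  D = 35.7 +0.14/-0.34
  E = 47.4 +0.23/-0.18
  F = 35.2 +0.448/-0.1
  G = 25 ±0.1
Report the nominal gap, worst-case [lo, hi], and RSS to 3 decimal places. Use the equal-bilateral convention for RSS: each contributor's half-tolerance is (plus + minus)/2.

Stack each dimension's contribution:
  +A: nom +3.400 → Σnom=3.400; wc +0.090/-0.328 → slack +0.090/-0.328; half-tol=0.209, Σhalf²=0.043681
  +B: nom +44.240 → Σnom=47.640; wc +0.460/-0.470 → slack +0.550/-0.798; half-tol=0.465, Σhalf²=0.259906
  +C: nom +43.430 → Σnom=91.070; wc +0.270/-0.110 → slack +0.820/-0.908; half-tol=0.190, Σhalf²=0.296006
  -D: nom -35.700 → Σnom=55.370; wc +0.340/-0.140 → slack +1.160/-1.048; half-tol=0.240, Σhalf²=0.353606
  +E: nom +47.400 → Σnom=102.770; wc +0.230/-0.180 → slack +1.390/-1.228; half-tol=0.205, Σhalf²=0.395631
  +F: nom +35.200 → Σnom=137.970; wc +0.448/-0.100 → slack +1.838/-1.328; half-tol=0.274, Σhalf²=0.470707
  +G: nom +25.000 → Σnom=162.970; wc +0.100/-0.100 → slack +1.938/-1.428; half-tol=0.100, Σhalf²=0.480707
Nominal = 162.970. Worst-case = [162.970 - 1.428, 162.970 + 1.938] = [161.542, 164.908]. RSS = √0.480707 = 0.693.

nominal=162.970 wc=[161.542,164.908] rss=0.693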